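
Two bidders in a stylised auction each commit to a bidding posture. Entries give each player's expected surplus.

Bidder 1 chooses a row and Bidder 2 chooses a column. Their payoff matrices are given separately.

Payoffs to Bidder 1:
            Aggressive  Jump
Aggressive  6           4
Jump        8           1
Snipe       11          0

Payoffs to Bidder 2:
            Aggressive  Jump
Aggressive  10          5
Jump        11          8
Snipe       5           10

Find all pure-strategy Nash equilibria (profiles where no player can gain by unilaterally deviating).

(Aggressive, Aggressive): Bidder 1 can switch to Jump (6 → 8). Not NE.
(Aggressive, Jump): Bidder 2 can switch to Aggressive (5 → 10). Not NE.
(Jump, Aggressive): Bidder 1 can switch to Snipe (8 → 11). Not NE.
(Jump, Jump): Bidder 1 can switch to Aggressive (1 → 4). Not NE.
(Snipe, Aggressive): Bidder 2 can switch to Jump (5 → 10). Not NE.
(Snipe, Jump): Bidder 1 can switch to Aggressive (0 → 4). Not NE.

There is no pure-strategy Nash equilibrium.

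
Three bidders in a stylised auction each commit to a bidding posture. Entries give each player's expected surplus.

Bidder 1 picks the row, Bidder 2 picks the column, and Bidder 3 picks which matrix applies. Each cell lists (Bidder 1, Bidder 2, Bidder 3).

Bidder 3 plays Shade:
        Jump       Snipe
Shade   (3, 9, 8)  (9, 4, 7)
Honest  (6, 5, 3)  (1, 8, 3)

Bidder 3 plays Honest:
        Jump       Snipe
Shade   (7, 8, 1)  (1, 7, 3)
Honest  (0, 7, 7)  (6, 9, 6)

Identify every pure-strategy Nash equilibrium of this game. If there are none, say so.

Mark each player's best response to every combination of opponents' strategies; a profile where every player is best-responding is a pure Nash equilibrium.
Bidder 1 against (Jump, Shade): payoffs 3, 6 → best response Honest.
Bidder 1 against (Jump, Honest): payoffs 7, 0 → best response Shade.
Bidder 1 against (Snipe, Shade): payoffs 9, 1 → best response Shade.
Bidder 1 against (Snipe, Honest): payoffs 1, 6 → best response Honest.
Bidder 2 against (Shade, Shade): payoffs 9, 4 → best response Jump.
Bidder 2 against (Shade, Honest): payoffs 8, 7 → best response Jump.
Bidder 2 against (Honest, Shade): payoffs 5, 8 → best response Snipe.
Bidder 2 against (Honest, Honest): payoffs 7, 9 → best response Snipe.
Bidder 3 against (Shade, Jump): payoffs 8, 1 → best response Shade.
Bidder 3 against (Shade, Snipe): payoffs 7, 3 → best response Shade.
Bidder 3 against (Honest, Jump): payoffs 3, 7 → best response Honest.
Bidder 3 against (Honest, Snipe): payoffs 3, 6 → best response Honest.
Mutual best responses: (Honest, Snipe, Honest).

Pure NE: (Honest, Snipe, Honest)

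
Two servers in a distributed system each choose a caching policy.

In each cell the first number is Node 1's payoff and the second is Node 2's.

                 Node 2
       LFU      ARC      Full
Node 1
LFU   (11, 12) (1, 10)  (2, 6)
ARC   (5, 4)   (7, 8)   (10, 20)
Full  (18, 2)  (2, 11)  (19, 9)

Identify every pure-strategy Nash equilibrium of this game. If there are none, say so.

For each player, find the best response to each opponent profile; mutual best responses are the pure NE.
Node 1 against LFU: payoffs 11, 5, 18 → best response Full.
Node 1 against ARC: payoffs 1, 7, 2 → best response ARC.
Node 1 against Full: payoffs 2, 10, 19 → best response Full.
Node 2 against LFU: payoffs 12, 10, 6 → best response LFU.
Node 2 against ARC: payoffs 4, 8, 20 → best response Full.
Node 2 against Full: payoffs 2, 11, 9 → best response ARC.
No profile is a mutual best response for all players.

No pure-strategy Nash equilibrium.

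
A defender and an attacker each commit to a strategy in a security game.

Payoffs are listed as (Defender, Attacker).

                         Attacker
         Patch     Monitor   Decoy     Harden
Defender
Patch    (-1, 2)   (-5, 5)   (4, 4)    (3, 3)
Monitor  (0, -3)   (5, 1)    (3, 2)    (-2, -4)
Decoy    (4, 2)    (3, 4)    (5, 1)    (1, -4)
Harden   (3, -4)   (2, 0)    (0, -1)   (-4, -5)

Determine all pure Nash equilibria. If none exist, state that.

For each strategy profile, look for a profitable unilateral deviation.
(Patch, Patch): Defender can switch to Monitor (-1 → 0). Not NE.
(Patch, Monitor): Defender can switch to Monitor (-5 → 5). Not NE.
(Patch, Decoy): Defender can switch to Decoy (4 → 5). Not NE.
(Patch, Harden): Attacker can switch to Monitor (3 → 5). Not NE.
(Monitor, Patch): Defender can switch to Decoy (0 → 4). Not NE.
(Monitor, Monitor): Attacker can switch to Decoy (1 → 2). Not NE.
(The remaining 10 profiles each have a profitable deviation by the same check.)

This game has no pure Nash equilibrium.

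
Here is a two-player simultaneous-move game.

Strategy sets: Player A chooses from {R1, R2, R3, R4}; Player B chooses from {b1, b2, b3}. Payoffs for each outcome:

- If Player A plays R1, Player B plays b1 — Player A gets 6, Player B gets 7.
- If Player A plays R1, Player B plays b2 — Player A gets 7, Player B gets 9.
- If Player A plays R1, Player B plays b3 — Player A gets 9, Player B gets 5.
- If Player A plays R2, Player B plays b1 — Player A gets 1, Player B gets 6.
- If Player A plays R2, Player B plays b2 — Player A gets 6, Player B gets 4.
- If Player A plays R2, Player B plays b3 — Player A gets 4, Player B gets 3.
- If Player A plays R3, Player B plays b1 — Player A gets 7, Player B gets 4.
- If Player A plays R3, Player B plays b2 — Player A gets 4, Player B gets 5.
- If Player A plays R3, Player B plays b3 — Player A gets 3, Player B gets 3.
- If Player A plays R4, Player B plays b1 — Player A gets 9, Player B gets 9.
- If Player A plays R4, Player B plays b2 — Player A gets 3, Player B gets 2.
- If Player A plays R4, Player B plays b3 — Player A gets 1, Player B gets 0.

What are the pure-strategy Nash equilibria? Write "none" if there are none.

For each strategy profile, look for a profitable unilateral deviation.
(R1, b1): Player A can switch to R3 (6 → 7). Not NE.
(R1, b2): Player A gets 7, best alternative 6; Player B gets 9, best alternative 7. No profitable deviation — NE.
(R1, b3): Player B can switch to b1 (5 → 7). Not NE.
(R2, b1): Player A can switch to R1 (1 → 6). Not NE.
(R2, b2): Player A can switch to R1 (6 → 7). Not NE.
(R2, b3): Player A can switch to R1 (4 → 9). Not NE.
(R3, b1): Player A can switch to R4 (7 → 9). Not NE.
(R3, b2): Player A can switch to R1 (4 → 7). Not NE.
(R3, b3): Player A can switch to R1 (3 → 9). Not NE.
(R4, b1): Player A gets 9, best alternative 7; Player B gets 9, best alternative 2. No profitable deviation — NE.
(R4, b2): Player A can switch to R1 (3 → 7). Not NE.
(R4, b3): Player A can switch to R1 (1 → 9). Not NE.

(R1, b2) and (R4, b1)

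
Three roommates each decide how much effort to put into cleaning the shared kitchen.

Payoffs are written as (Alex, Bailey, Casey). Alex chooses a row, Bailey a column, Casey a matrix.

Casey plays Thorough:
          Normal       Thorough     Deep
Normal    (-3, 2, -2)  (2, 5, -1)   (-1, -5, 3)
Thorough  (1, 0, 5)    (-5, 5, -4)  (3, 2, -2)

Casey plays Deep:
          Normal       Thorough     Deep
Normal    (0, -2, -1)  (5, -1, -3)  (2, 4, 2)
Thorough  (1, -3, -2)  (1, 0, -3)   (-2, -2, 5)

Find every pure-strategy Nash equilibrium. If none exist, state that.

For each player, find the best response to each opponent profile; mutual best responses are the pure NE.
Alex against (Normal, Thorough): payoffs -3, 1 → best response Thorough.
Alex against (Normal, Deep): payoffs 0, 1 → best response Thorough.
Alex against (Thorough, Thorough): payoffs 2, -5 → best response Normal.
Alex against (Thorough, Deep): payoffs 5, 1 → best response Normal.
Alex against (Deep, Thorough): payoffs -1, 3 → best response Thorough.
Alex against (Deep, Deep): payoffs 2, -2 → best response Normal.
Bailey against (Normal, Thorough): payoffs 2, 5, -5 → best response Thorough.
Bailey against (Normal, Deep): payoffs -2, -1, 4 → best response Deep.
Bailey against (Thorough, Thorough): payoffs 0, 5, 2 → best response Thorough.
Bailey against (Thorough, Deep): payoffs -3, 0, -2 → best response Thorough.
Casey against (Normal, Normal): payoffs -2, -1 → best response Deep.
Casey against (Normal, Thorough): payoffs -1, -3 → best response Thorough.
Casey against (Normal, Deep): payoffs 3, 2 → best response Thorough.
Casey against (Thorough, Normal): payoffs 5, -2 → best response Thorough.
Casey against (Thorough, Thorough): payoffs -4, -3 → best response Deep.
Casey against (Thorough, Deep): payoffs -2, 5 → best response Deep.
Mutual best responses: (Normal, Thorough, Thorough).

The unique pure-strategy Nash equilibrium is (Normal, Thorough, Thorough).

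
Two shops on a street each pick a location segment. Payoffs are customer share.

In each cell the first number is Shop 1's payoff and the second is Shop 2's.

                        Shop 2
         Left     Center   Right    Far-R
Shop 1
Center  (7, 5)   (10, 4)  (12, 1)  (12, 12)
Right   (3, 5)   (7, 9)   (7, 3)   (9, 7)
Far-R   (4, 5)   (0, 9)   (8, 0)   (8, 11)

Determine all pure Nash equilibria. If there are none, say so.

Shop 1 against Left: payoffs 7, 3, 4 → best response Center.
Shop 1 against Center: payoffs 10, 7, 0 → best response Center.
Shop 1 against Right: payoffs 12, 7, 8 → best response Center.
Shop 1 against Far-R: payoffs 12, 9, 8 → best response Center.
Shop 2 against Center: payoffs 5, 4, 1, 12 → best response Far-R.
Shop 2 against Right: payoffs 5, 9, 3, 7 → best response Center.
Shop 2 against Far-R: payoffs 5, 9, 0, 11 → best response Far-R.
Mutual best responses: (Center, Far-R).

(Center, Far-R)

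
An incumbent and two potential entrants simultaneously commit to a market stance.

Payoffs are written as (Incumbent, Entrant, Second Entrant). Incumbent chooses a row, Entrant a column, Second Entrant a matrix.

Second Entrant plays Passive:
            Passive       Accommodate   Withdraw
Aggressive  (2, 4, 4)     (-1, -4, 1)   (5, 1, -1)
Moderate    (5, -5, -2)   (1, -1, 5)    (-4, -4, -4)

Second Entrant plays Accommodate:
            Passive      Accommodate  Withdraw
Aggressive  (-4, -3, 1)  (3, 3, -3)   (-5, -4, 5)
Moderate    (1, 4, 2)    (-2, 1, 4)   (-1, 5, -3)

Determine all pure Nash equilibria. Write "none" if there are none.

Pure-strategy Nash equilibria: (Moderate, Accommodate, Passive); (Moderate, Withdraw, Accommodate)

For each strategy profile, look for a profitable unilateral deviation.
(Aggressive, Passive, Passive): Incumbent can switch to Moderate (2 → 5). Not NE.
(Aggressive, Passive, Accommodate): Incumbent can switch to Moderate (-4 → 1). Not NE.
(Aggressive, Accommodate, Passive): Incumbent can switch to Moderate (-1 → 1). Not NE.
(Aggressive, Accommodate, Accommodate): Second Entrant can switch to Passive (-3 → 1). Not NE.
(Aggressive, Withdraw, Passive): Entrant can switch to Passive (1 → 4). Not NE.
(Aggressive, Withdraw, Accommodate): Incumbent can switch to Moderate (-5 → -1). Not NE.
(Moderate, Accommodate, Passive): Incumbent gets 1, best alternative -1; Entrant gets -1, best alternative -4; Second Entrant gets 5, best alternative 4. No profitable deviation — NE.
(Moderate, Withdraw, Accommodate): Incumbent gets -1, best alternative -5; Entrant gets 5, best alternative 4; Second Entrant gets -3, best alternative -4. No profitable deviation — NE.
(The remaining 4 profiles each have a profitable deviation by the same check.)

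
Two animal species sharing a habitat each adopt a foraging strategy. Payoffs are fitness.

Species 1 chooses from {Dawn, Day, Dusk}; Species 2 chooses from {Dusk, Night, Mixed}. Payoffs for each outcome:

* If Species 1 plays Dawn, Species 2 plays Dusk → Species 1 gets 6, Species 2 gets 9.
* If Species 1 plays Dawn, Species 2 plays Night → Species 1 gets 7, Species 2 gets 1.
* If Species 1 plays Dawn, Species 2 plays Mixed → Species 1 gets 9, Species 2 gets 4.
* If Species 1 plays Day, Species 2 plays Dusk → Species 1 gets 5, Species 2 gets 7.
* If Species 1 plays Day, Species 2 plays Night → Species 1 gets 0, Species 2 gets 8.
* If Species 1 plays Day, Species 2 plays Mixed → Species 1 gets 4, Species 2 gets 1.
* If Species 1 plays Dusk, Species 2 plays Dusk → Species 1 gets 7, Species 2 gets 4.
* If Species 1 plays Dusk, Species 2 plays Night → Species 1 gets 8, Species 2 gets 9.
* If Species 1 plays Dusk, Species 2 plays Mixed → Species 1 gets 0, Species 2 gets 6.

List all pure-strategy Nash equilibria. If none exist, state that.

The unique pure-strategy Nash equilibrium is (Dusk, Night).

For each player, find the best response to each opponent profile; mutual best responses are the pure NE.
Species 1 against Dusk: payoffs 6, 5, 7 → best response Dusk.
Species 1 against Night: payoffs 7, 0, 8 → best response Dusk.
Species 1 against Mixed: payoffs 9, 4, 0 → best response Dawn.
Species 2 against Dawn: payoffs 9, 1, 4 → best response Dusk.
Species 2 against Day: payoffs 7, 8, 1 → best response Night.
Species 2 against Dusk: payoffs 4, 9, 6 → best response Night.
Mutual best responses: (Dusk, Night).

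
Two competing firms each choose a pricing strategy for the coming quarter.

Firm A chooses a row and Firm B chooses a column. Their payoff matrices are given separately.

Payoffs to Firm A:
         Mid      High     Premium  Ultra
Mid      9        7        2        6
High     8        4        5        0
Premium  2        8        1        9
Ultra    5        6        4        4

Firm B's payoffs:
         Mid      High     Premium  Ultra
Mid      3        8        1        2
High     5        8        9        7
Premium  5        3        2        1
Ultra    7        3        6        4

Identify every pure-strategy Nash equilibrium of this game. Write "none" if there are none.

(Mid, Mid): Firm B can switch to High (3 → 8). Not NE.
(Mid, High): Firm A can switch to Premium (7 → 8). Not NE.
(Mid, Premium): Firm A can switch to High (2 → 5). Not NE.
(Mid, Ultra): Firm A can switch to Premium (6 → 9). Not NE.
(High, Mid): Firm A can switch to Mid (8 → 9). Not NE.
(High, High): Firm A can switch to Mid (4 → 7). Not NE.
(High, Premium): Firm A gets 5, best alternative 4; Firm B gets 9, best alternative 8. No profitable deviation — NE.
(High, Ultra): Firm A can switch to Mid (0 → 6). Not NE.
(Premium, Mid): Firm A can switch to Mid (2 → 9). Not NE.
(Premium, High): Firm B can switch to Mid (3 → 5). Not NE.
(Premium, Premium): Firm A can switch to Mid (1 → 2). Not NE.
(Premium, Ultra): Firm B can switch to Mid (1 → 5). Not NE.
(Ultra, Mid): Firm A can switch to Mid (5 → 9). Not NE.
(The remaining 3 profiles each have a profitable deviation by the same check.)

The unique pure-strategy Nash equilibrium is (High, Premium).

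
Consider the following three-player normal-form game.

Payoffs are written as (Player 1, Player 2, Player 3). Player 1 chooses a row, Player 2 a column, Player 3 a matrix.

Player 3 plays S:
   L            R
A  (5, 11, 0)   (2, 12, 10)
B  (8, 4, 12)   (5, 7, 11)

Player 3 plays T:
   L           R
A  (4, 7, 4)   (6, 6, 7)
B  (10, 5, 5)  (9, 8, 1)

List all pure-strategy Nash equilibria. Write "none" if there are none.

The unique pure-strategy Nash equilibrium is (B, R, S).

(A, L, S): Player 1 can switch to B (5 → 8). Not NE.
(A, L, T): Player 1 can switch to B (4 → 10). Not NE.
(A, R, S): Player 1 can switch to B (2 → 5). Not NE.
(A, R, T): Player 1 can switch to B (6 → 9). Not NE.
(B, L, S): Player 2 can switch to R (4 → 7). Not NE.
(B, L, T): Player 2 can switch to R (5 → 8). Not NE.
(B, R, S): Player 1 gets 5, best alternative 2; Player 2 gets 7, best alternative 4; Player 3 gets 11, best alternative 1. No profitable deviation — NE.
(The remaining 1 profile has a profitable deviation by the same check.)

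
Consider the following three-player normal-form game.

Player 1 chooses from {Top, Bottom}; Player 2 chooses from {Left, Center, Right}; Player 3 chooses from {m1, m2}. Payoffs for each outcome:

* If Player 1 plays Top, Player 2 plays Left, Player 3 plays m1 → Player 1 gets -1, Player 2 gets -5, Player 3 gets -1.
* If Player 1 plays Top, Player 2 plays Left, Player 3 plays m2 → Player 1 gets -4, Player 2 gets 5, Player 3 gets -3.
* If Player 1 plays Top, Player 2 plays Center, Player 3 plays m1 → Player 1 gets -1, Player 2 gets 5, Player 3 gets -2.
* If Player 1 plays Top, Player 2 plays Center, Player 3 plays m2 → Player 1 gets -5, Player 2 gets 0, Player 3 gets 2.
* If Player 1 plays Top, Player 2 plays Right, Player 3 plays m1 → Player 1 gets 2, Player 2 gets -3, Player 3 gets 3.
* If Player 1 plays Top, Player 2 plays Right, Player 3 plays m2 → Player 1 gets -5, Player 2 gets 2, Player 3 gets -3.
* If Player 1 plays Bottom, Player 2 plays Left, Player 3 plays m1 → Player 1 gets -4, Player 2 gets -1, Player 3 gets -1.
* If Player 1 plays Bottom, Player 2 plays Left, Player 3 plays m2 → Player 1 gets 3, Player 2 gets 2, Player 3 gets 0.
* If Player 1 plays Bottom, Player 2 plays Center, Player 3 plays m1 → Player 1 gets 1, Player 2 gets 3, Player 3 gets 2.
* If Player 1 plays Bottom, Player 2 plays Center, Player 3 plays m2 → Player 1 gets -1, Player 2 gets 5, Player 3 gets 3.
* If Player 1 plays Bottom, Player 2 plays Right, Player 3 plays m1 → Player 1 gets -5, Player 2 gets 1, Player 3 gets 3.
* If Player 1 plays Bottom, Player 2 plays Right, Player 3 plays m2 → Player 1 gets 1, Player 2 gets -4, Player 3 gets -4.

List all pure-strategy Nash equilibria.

(Bottom, Center, m2)

Player 1 against (Left, m1): payoffs -1, -4 → best response Top.
Player 1 against (Left, m2): payoffs -4, 3 → best response Bottom.
Player 1 against (Center, m1): payoffs -1, 1 → best response Bottom.
Player 1 against (Center, m2): payoffs -5, -1 → best response Bottom.
Player 1 against (Right, m1): payoffs 2, -5 → best response Top.
Player 1 against (Right, m2): payoffs -5, 1 → best response Bottom.
Player 2 against (Top, m1): payoffs -5, 5, -3 → best response Center.
Player 2 against (Top, m2): payoffs 5, 0, 2 → best response Left.
Player 2 against (Bottom, m1): payoffs -1, 3, 1 → best response Center.
Player 2 against (Bottom, m2): payoffs 2, 5, -4 → best response Center.
Player 3 against (Top, Left): payoffs -1, -3 → best response m1.
Player 3 against (Top, Center): payoffs -2, 2 → best response m2.
Player 3 against (Top, Right): payoffs 3, -3 → best response m1.
Player 3 against (Bottom, Left): payoffs -1, 0 → best response m2.
Player 3 against (Bottom, Center): payoffs 2, 3 → best response m2.
Player 3 against (Bottom, Right): payoffs 3, -4 → best response m1.
Mutual best responses: (Bottom, Center, m2).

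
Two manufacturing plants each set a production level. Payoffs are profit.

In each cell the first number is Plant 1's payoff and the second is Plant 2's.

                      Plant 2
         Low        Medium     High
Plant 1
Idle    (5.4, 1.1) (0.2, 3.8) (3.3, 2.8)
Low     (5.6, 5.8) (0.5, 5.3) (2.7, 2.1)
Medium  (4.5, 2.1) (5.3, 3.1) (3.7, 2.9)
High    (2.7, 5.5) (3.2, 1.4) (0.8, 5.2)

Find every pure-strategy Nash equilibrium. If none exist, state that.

Pure-strategy Nash equilibria: (Low, Low), (Medium, Medium)

(Idle, Low): Plant 1 can switch to Low (5.4 → 5.6). Not NE.
(Idle, Medium): Plant 1 can switch to Low (0.2 → 0.5). Not NE.
(Idle, High): Plant 1 can switch to Medium (3.3 → 3.7). Not NE.
(Low, Low): Plant 1 gets 5.6, best alternative 5.4; Plant 2 gets 5.8, best alternative 5.3. No profitable deviation — NE.
(Low, Medium): Plant 1 can switch to Medium (0.5 → 5.3). Not NE.
(Low, High): Plant 1 can switch to Idle (2.7 → 3.3). Not NE.
(Medium, Low): Plant 1 can switch to Idle (4.5 → 5.4). Not NE.
(Medium, Medium): Plant 1 gets 5.3, best alternative 3.2; Plant 2 gets 3.1, best alternative 2.9. No profitable deviation — NE.
(Medium, High): Plant 2 can switch to Medium (2.9 → 3.1). Not NE.
(High, Low): Plant 1 can switch to Idle (2.7 → 5.4). Not NE.
(The remaining 2 profiles each have a profitable deviation by the same check.)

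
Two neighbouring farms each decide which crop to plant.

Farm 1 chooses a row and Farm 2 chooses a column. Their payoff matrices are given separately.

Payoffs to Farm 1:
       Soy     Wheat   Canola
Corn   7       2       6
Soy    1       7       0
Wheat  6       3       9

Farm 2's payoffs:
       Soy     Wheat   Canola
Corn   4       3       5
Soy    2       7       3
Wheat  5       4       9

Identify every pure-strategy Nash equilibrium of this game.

Pure-strategy Nash equilibria: (Soy, Wheat) and (Wheat, Canola)

(Corn, Soy): Farm 2 can switch to Canola (4 → 5). Not NE.
(Corn, Wheat): Farm 1 can switch to Soy (2 → 7). Not NE.
(Corn, Canola): Farm 1 can switch to Wheat (6 → 9). Not NE.
(Soy, Soy): Farm 1 can switch to Corn (1 → 7). Not NE.
(Soy, Wheat): Farm 1 gets 7, best alternative 3; Farm 2 gets 7, best alternative 3. No profitable deviation — NE.
(Soy, Canola): Farm 1 can switch to Corn (0 → 6). Not NE.
(Wheat, Soy): Farm 1 can switch to Corn (6 → 7). Not NE.
(Wheat, Canola): Farm 1 gets 9, best alternative 6; Farm 2 gets 9, best alternative 5. No profitable deviation — NE.
(The remaining 1 profile has a profitable deviation by the same check.)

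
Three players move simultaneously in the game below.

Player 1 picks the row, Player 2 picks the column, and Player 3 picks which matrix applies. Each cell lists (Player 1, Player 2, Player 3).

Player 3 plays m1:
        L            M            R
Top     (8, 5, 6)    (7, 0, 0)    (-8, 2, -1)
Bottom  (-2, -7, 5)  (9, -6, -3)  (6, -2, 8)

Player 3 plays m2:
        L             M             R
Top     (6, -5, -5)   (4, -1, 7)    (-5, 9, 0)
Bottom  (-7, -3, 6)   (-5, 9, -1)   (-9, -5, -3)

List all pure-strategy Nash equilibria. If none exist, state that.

Player 1 against (L, m1): payoffs 8, -2 → best response Top.
Player 1 against (L, m2): payoffs 6, -7 → best response Top.
Player 1 against (M, m1): payoffs 7, 9 → best response Bottom.
Player 1 against (M, m2): payoffs 4, -5 → best response Top.
Player 1 against (R, m1): payoffs -8, 6 → best response Bottom.
Player 1 against (R, m2): payoffs -5, -9 → best response Top.
Player 2 against (Top, m1): payoffs 5, 0, 2 → best response L.
Player 2 against (Top, m2): payoffs -5, -1, 9 → best response R.
Player 2 against (Bottom, m1): payoffs -7, -6, -2 → best response R.
Player 2 against (Bottom, m2): payoffs -3, 9, -5 → best response M.
Player 3 against (Top, L): payoffs 6, -5 → best response m1.
Player 3 against (Top, M): payoffs 0, 7 → best response m2.
Player 3 against (Top, R): payoffs -1, 0 → best response m2.
Player 3 against (Bottom, L): payoffs 5, 6 → best response m2.
Player 3 against (Bottom, M): payoffs -3, -1 → best response m2.
Player 3 against (Bottom, R): payoffs 8, -3 → best response m1.
Mutual best responses: (Top, L, m1); (Top, R, m2); (Bottom, R, m1).

Pure-strategy Nash equilibria: (Top, L, m1) and (Top, R, m2) and (Bottom, R, m1)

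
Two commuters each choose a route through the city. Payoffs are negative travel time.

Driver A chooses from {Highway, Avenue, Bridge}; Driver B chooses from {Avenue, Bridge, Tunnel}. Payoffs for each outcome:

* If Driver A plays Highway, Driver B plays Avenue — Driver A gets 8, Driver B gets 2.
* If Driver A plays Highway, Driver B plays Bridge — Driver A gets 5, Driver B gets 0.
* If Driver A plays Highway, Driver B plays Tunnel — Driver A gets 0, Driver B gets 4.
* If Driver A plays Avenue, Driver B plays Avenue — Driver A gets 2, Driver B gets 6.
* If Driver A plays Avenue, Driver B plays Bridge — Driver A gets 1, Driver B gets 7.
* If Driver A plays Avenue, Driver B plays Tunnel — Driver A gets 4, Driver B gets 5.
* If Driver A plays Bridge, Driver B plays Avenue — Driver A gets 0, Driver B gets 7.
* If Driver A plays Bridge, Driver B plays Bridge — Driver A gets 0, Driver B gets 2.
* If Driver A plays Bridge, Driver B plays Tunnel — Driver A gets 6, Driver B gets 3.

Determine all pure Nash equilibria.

There is no pure-strategy Nash equilibrium.

For each player, find the best response to each opponent profile; mutual best responses are the pure NE.
Driver A against Avenue: payoffs 8, 2, 0 → best response Highway.
Driver A against Bridge: payoffs 5, 1, 0 → best response Highway.
Driver A against Tunnel: payoffs 0, 4, 6 → best response Bridge.
Driver B against Highway: payoffs 2, 0, 4 → best response Tunnel.
Driver B against Avenue: payoffs 6, 7, 5 → best response Bridge.
Driver B against Bridge: payoffs 7, 2, 3 → best response Avenue.
No profile is a mutual best response for all players.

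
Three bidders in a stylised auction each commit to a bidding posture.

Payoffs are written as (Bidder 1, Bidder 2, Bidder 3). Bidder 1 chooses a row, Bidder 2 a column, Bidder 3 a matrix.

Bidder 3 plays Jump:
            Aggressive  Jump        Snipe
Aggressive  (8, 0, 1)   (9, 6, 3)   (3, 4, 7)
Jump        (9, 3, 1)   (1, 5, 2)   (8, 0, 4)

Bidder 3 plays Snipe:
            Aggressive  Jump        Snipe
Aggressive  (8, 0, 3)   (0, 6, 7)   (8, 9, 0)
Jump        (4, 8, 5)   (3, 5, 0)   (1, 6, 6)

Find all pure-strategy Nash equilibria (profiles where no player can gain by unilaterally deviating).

There is no pure-strategy Nash equilibrium.

Bidder 1 against (Aggressive, Jump): payoffs 8, 9 → best response Jump.
Bidder 1 against (Aggressive, Snipe): payoffs 8, 4 → best response Aggressive.
Bidder 1 against (Jump, Jump): payoffs 9, 1 → best response Aggressive.
Bidder 1 against (Jump, Snipe): payoffs 0, 3 → best response Jump.
Bidder 1 against (Snipe, Jump): payoffs 3, 8 → best response Jump.
Bidder 1 against (Snipe, Snipe): payoffs 8, 1 → best response Aggressive.
Bidder 2 against (Aggressive, Jump): payoffs 0, 6, 4 → best response Jump.
Bidder 2 against (Aggressive, Snipe): payoffs 0, 6, 9 → best response Snipe.
Bidder 2 against (Jump, Jump): payoffs 3, 5, 0 → best response Jump.
Bidder 2 against (Jump, Snipe): payoffs 8, 5, 6 → best response Aggressive.
Bidder 3 against (Aggressive, Aggressive): payoffs 1, 3 → best response Snipe.
Bidder 3 against (Aggressive, Jump): payoffs 3, 7 → best response Snipe.
Bidder 3 against (Aggressive, Snipe): payoffs 7, 0 → best response Jump.
Bidder 3 against (Jump, Aggressive): payoffs 1, 5 → best response Snipe.
Bidder 3 against (Jump, Jump): payoffs 2, 0 → best response Jump.
Bidder 3 against (Jump, Snipe): payoffs 4, 6 → best response Snipe.
No profile is a mutual best response for all players.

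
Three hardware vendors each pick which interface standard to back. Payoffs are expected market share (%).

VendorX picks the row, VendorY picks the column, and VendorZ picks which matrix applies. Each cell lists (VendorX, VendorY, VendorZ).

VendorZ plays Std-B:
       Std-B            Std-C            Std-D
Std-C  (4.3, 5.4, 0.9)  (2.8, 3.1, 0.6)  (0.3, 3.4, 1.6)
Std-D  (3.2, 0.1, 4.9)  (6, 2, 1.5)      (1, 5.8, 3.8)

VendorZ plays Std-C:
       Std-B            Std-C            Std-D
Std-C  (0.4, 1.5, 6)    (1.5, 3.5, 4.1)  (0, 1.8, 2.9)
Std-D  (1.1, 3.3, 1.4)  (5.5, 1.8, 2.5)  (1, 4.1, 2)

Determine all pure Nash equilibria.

The unique pure-strategy Nash equilibrium is (Std-D, Std-D, Std-B).

VendorX against (Std-B, Std-B): payoffs 4.3, 3.2 → best response Std-C.
VendorX against (Std-B, Std-C): payoffs 0.4, 1.1 → best response Std-D.
VendorX against (Std-C, Std-B): payoffs 2.8, 6 → best response Std-D.
VendorX against (Std-C, Std-C): payoffs 1.5, 5.5 → best response Std-D.
VendorX against (Std-D, Std-B): payoffs 0.3, 1 → best response Std-D.
VendorX against (Std-D, Std-C): payoffs 0, 1 → best response Std-D.
VendorY against (Std-C, Std-B): payoffs 5.4, 3.1, 3.4 → best response Std-B.
VendorY against (Std-C, Std-C): payoffs 1.5, 3.5, 1.8 → best response Std-C.
VendorY against (Std-D, Std-B): payoffs 0.1, 2, 5.8 → best response Std-D.
VendorY against (Std-D, Std-C): payoffs 3.3, 1.8, 4.1 → best response Std-D.
VendorZ against (Std-C, Std-B): payoffs 0.9, 6 → best response Std-C.
VendorZ against (Std-C, Std-C): payoffs 0.6, 4.1 → best response Std-C.
VendorZ against (Std-C, Std-D): payoffs 1.6, 2.9 → best response Std-C.
VendorZ against (Std-D, Std-B): payoffs 4.9, 1.4 → best response Std-B.
VendorZ against (Std-D, Std-C): payoffs 1.5, 2.5 → best response Std-C.
VendorZ against (Std-D, Std-D): payoffs 3.8, 2 → best response Std-B.
Mutual best responses: (Std-D, Std-D, Std-B).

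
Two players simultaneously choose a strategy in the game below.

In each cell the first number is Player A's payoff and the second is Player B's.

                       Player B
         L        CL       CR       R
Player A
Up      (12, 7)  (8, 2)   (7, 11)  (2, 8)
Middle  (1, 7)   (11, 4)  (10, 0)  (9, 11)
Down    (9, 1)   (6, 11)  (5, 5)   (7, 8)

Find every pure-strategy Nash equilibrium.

The unique pure-strategy Nash equilibrium is (Middle, R).

For each player, find the best response to each opponent profile; mutual best responses are the pure NE.
Player A against L: payoffs 12, 1, 9 → best response Up.
Player A against CL: payoffs 8, 11, 6 → best response Middle.
Player A against CR: payoffs 7, 10, 5 → best response Middle.
Player A against R: payoffs 2, 9, 7 → best response Middle.
Player B against Up: payoffs 7, 2, 11, 8 → best response CR.
Player B against Middle: payoffs 7, 4, 0, 11 → best response R.
Player B against Down: payoffs 1, 11, 5, 8 → best response CL.
Mutual best responses: (Middle, R).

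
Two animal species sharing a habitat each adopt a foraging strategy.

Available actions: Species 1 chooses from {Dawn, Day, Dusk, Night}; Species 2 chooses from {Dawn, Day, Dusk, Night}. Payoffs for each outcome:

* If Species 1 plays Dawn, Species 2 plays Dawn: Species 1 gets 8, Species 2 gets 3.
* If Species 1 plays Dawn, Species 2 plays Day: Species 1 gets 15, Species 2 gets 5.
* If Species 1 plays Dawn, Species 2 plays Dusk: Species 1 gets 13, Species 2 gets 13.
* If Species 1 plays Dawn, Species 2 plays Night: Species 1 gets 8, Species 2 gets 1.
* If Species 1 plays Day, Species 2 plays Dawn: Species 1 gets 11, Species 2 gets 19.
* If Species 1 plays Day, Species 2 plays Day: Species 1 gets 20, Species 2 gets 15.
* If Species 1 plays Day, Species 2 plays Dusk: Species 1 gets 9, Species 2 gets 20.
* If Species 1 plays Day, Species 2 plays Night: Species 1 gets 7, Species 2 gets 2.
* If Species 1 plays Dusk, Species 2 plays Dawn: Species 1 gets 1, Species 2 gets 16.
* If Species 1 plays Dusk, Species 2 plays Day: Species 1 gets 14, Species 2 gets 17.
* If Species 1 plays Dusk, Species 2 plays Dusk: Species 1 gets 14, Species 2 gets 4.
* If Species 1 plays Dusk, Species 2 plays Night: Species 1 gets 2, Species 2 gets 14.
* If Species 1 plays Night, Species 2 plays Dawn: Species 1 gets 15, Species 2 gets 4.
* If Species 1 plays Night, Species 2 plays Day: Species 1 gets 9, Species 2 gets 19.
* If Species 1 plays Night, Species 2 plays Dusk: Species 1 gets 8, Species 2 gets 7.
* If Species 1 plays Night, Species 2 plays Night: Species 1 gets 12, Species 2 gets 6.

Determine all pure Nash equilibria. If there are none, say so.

(Dawn, Dawn): Species 1 can switch to Day (8 → 11). Not NE.
(Dawn, Day): Species 1 can switch to Day (15 → 20). Not NE.
(Dawn, Dusk): Species 1 can switch to Dusk (13 → 14). Not NE.
(Dawn, Night): Species 1 can switch to Night (8 → 12). Not NE.
(Day, Dawn): Species 1 can switch to Night (11 → 15). Not NE.
(Day, Day): Species 2 can switch to Dawn (15 → 19). Not NE.
(The remaining 10 profiles each have a profitable deviation by the same check.)

No pure-strategy Nash equilibrium.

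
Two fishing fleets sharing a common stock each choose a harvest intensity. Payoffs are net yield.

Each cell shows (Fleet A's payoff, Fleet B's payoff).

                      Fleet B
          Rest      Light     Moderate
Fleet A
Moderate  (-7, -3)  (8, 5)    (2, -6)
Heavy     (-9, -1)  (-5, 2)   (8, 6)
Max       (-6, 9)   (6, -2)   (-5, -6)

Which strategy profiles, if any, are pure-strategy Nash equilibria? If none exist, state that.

(Moderate, Light), (Heavy, Moderate), (Max, Rest)

Fleet A against Rest: payoffs -7, -9, -6 → best response Max.
Fleet A against Light: payoffs 8, -5, 6 → best response Moderate.
Fleet A against Moderate: payoffs 2, 8, -5 → best response Heavy.
Fleet B against Moderate: payoffs -3, 5, -6 → best response Light.
Fleet B against Heavy: payoffs -1, 2, 6 → best response Moderate.
Fleet B against Max: payoffs 9, -2, -6 → best response Rest.
Mutual best responses: (Moderate, Light); (Heavy, Moderate); (Max, Rest).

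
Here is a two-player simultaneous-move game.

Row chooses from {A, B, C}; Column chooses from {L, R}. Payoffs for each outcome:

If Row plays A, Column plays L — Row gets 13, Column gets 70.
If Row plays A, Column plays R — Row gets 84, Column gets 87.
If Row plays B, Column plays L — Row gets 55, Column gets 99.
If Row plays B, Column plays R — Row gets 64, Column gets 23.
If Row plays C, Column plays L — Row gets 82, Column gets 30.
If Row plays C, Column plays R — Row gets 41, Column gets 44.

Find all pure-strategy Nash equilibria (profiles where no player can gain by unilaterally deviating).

Pure NE: (A, R)

Row against L: payoffs 13, 55, 82 → best response C.
Row against R: payoffs 84, 64, 41 → best response A.
Column against A: payoffs 70, 87 → best response R.
Column against B: payoffs 99, 23 → best response L.
Column against C: payoffs 30, 44 → best response R.
Mutual best responses: (A, R).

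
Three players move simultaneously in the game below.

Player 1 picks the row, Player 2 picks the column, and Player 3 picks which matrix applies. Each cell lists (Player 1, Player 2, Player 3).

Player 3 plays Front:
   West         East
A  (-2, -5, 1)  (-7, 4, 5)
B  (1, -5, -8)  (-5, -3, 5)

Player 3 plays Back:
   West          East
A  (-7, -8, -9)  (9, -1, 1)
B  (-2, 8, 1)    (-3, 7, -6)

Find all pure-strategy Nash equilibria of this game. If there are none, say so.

Player 1 against (West, Front): payoffs -2, 1 → best response B.
Player 1 against (West, Back): payoffs -7, -2 → best response B.
Player 1 against (East, Front): payoffs -7, -5 → best response B.
Player 1 against (East, Back): payoffs 9, -3 → best response A.
Player 2 against (A, Front): payoffs -5, 4 → best response East.
Player 2 against (A, Back): payoffs -8, -1 → best response East.
Player 2 against (B, Front): payoffs -5, -3 → best response East.
Player 2 against (B, Back): payoffs 8, 7 → best response West.
Player 3 against (A, West): payoffs 1, -9 → best response Front.
Player 3 against (A, East): payoffs 5, 1 → best response Front.
Player 3 against (B, West): payoffs -8, 1 → best response Back.
Player 3 against (B, East): payoffs 5, -6 → best response Front.
Mutual best responses: (B, West, Back); (B, East, Front).

Pure-strategy Nash equilibria: (B, West, Back), (B, East, Front)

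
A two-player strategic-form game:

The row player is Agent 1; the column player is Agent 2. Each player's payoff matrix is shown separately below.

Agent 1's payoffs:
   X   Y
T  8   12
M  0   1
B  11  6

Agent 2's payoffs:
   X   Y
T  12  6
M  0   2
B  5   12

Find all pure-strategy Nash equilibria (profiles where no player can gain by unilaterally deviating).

This game has no pure Nash equilibrium.

(T, X): Agent 1 can switch to B (8 → 11). Not NE.
(T, Y): Agent 2 can switch to X (6 → 12). Not NE.
(M, X): Agent 1 can switch to T (0 → 8). Not NE.
(M, Y): Agent 1 can switch to T (1 → 12). Not NE.
(B, X): Agent 2 can switch to Y (5 → 12). Not NE.
(B, Y): Agent 1 can switch to T (6 → 12). Not NE.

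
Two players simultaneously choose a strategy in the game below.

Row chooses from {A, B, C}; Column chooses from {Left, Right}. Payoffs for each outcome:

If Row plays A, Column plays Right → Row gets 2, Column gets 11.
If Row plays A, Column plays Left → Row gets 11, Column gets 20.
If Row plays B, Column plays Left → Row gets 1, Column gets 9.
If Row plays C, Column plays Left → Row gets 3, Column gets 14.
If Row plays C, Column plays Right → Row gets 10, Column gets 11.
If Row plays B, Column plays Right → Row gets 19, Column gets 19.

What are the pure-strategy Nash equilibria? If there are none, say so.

For each player, find the best response to each opponent profile; mutual best responses are the pure NE.
Row against Left: payoffs 11, 1, 3 → best response A.
Row against Right: payoffs 2, 19, 10 → best response B.
Column against A: payoffs 20, 11 → best response Left.
Column against B: payoffs 9, 19 → best response Right.
Column against C: payoffs 14, 11 → best response Left.
Mutual best responses: (A, Left); (B, Right).

(A, Left) and (B, Right)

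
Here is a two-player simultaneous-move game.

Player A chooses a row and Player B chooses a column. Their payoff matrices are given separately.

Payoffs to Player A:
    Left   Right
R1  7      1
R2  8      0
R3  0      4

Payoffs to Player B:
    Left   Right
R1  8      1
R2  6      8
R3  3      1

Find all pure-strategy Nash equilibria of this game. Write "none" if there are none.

No pure-strategy Nash equilibrium.

Player A against Left: payoffs 7, 8, 0 → best response R2.
Player A against Right: payoffs 1, 0, 4 → best response R3.
Player B against R1: payoffs 8, 1 → best response Left.
Player B against R2: payoffs 6, 8 → best response Right.
Player B against R3: payoffs 3, 1 → best response Left.
No profile is a mutual best response for all players.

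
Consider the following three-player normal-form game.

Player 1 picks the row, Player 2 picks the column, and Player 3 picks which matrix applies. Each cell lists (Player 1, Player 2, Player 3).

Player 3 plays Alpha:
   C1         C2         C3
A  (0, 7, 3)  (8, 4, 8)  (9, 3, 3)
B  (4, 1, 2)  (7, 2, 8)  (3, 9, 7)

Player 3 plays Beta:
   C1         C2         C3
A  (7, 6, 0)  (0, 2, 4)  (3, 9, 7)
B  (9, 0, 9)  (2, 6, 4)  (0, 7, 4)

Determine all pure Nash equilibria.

(A, C3, Beta)

(A, C1, Alpha): Player 1 can switch to B (0 → 4). Not NE.
(A, C1, Beta): Player 1 can switch to B (7 → 9). Not NE.
(A, C2, Alpha): Player 2 can switch to C1 (4 → 7). Not NE.
(A, C2, Beta): Player 1 can switch to B (0 → 2). Not NE.
(A, C3, Alpha): Player 2 can switch to C1 (3 → 7). Not NE.
(A, C3, Beta): Player 1 gets 3, best alternative 0; Player 2 gets 9, best alternative 6; Player 3 gets 7, best alternative 3. No profitable deviation — NE.
(B, C1, Alpha): Player 2 can switch to C2 (1 → 2). Not NE.
(B, C1, Beta): Player 2 can switch to C2 (0 → 6). Not NE.
(B, C2, Alpha): Player 1 can switch to A (7 → 8). Not NE.
(B, C2, Beta): Player 2 can switch to C3 (6 → 7). Not NE.
(B, C3, Alpha): Player 1 can switch to A (3 → 9). Not NE.
(The remaining 1 profile has a profitable deviation by the same check.)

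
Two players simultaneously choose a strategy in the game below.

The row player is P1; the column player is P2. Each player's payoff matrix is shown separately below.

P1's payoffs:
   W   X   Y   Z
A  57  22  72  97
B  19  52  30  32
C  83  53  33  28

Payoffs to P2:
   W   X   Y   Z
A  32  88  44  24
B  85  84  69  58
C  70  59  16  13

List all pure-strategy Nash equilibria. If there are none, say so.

(C, W)

P1 against W: payoffs 57, 19, 83 → best response C.
P1 against X: payoffs 22, 52, 53 → best response C.
P1 against Y: payoffs 72, 30, 33 → best response A.
P1 against Z: payoffs 97, 32, 28 → best response A.
P2 against A: payoffs 32, 88, 44, 24 → best response X.
P2 against B: payoffs 85, 84, 69, 58 → best response W.
P2 against C: payoffs 70, 59, 16, 13 → best response W.
Mutual best responses: (C, W).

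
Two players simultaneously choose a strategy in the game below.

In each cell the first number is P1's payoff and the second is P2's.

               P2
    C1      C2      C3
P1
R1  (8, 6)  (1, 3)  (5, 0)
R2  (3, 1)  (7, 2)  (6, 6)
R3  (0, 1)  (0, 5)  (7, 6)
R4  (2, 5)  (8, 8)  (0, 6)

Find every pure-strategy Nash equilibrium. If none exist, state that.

Pure-strategy Nash equilibria: (R1, C1); (R3, C3); (R4, C2)

For each strategy profile, look for a profitable unilateral deviation.
(R1, C1): P1 gets 8, best alternative 3; P2 gets 6, best alternative 3. No profitable deviation — NE.
(R1, C2): P1 can switch to R2 (1 → 7). Not NE.
(R1, C3): P1 can switch to R2 (5 → 6). Not NE.
(R2, C1): P1 can switch to R1 (3 → 8). Not NE.
(R2, C2): P1 can switch to R4 (7 → 8). Not NE.
(R2, C3): P1 can switch to R3 (6 → 7). Not NE.
(R3, C1): P1 can switch to R1 (0 → 8). Not NE.
(R3, C3): P1 gets 7, best alternative 6; P2 gets 6, best alternative 5. No profitable deviation — NE.
(R4, C2): P1 gets 8, best alternative 7; P2 gets 8, best alternative 6. No profitable deviation — NE.
(The remaining 3 profiles each have a profitable deviation by the same check.)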